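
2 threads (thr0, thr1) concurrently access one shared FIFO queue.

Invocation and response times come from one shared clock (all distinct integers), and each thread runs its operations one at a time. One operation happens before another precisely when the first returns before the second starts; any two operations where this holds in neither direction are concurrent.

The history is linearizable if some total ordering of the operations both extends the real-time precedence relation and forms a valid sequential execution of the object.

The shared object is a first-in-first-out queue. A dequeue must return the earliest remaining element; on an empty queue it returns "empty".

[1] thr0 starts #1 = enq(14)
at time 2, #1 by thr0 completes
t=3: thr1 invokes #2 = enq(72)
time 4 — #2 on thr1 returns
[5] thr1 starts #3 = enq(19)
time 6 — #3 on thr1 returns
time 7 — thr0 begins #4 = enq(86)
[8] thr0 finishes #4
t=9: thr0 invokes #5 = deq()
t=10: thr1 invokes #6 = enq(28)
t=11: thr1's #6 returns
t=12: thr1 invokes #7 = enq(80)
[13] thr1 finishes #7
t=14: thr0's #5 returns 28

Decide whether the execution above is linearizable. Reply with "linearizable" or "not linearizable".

the violation lands at event 14, #5's response at time 14: events 1..13 linearize, events 1..14 do not
all 3 real-time-respecting orders fail — 7 completed FIFO queue operations, no legal replay
take #1, #2, #3, #4, #5, #6, #7: step 5 already fails, because #5 deq() → 28 cannot occur there
take #1, #2, #3, #4, #6, #5, #7: step 6 already fails, because #5 deq() → 28 cannot occur there

not linearizable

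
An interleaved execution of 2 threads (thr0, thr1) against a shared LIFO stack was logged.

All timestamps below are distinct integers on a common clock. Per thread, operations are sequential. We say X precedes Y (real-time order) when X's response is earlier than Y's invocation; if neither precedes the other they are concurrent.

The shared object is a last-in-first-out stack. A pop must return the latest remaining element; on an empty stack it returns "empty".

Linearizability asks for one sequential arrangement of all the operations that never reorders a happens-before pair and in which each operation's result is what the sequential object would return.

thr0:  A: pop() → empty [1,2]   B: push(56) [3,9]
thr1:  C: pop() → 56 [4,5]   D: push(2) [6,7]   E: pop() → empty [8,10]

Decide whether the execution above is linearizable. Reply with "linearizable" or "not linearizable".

not linearizable

the violation lands at event 10, E's response at time 10: events 1..9 linearize, events 1..10 do not
all 4 real-time-respecting orders fail — 5 completed LIFO stack operations, no legal replay
take A, B, C, D, E: step 5 already fails, because E pop() → empty cannot occur there
take A, C, B, D, E: step 2 already fails, because C pop() → 56 cannot occur there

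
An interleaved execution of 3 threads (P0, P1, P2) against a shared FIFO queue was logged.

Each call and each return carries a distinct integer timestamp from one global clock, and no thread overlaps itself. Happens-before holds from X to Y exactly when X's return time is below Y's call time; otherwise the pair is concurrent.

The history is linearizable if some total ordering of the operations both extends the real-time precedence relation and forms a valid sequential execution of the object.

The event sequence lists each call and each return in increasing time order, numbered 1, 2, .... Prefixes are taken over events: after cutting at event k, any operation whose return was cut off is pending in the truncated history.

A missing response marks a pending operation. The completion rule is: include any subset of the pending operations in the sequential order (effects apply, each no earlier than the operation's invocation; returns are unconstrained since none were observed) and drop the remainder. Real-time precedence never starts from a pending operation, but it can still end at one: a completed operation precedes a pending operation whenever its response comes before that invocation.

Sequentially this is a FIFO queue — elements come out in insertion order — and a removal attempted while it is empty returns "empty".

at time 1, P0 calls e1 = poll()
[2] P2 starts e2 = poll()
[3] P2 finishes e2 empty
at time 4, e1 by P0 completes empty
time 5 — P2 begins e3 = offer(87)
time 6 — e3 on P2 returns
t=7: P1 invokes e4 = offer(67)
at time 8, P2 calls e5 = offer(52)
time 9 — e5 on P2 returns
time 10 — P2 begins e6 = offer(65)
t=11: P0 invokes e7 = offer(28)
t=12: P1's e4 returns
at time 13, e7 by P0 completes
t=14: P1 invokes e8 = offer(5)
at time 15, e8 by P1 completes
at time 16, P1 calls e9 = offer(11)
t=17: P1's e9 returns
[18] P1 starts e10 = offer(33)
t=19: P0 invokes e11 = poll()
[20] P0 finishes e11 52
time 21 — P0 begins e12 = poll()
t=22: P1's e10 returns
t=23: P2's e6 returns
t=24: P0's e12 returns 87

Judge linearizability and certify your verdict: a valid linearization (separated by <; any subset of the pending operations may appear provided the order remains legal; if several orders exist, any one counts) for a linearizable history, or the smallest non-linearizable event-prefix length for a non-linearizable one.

not linearizable — minimal violating prefix: 20 events

the violation lands at event 20, e11's response at time 20: events 1..19 linearize, events 1..20 do not
checked exhaustively: 6 real-time-consistent orders of 9 completed operations, zero legal FIFO queue replays
every completion of the 2 pending operations (e6, e10) was checked; none linearizes
one such order, e1, e2, e3, e4, e5, e7, e8, e9, e11 (pending dropped), breaks at step 9 where e11 poll() → 52 is illegal
one such order, e1, e2, e3, e5, e4, e7, e8, e9, e11 (pending dropped), breaks at step 9 where e11 poll() → 52 is illegal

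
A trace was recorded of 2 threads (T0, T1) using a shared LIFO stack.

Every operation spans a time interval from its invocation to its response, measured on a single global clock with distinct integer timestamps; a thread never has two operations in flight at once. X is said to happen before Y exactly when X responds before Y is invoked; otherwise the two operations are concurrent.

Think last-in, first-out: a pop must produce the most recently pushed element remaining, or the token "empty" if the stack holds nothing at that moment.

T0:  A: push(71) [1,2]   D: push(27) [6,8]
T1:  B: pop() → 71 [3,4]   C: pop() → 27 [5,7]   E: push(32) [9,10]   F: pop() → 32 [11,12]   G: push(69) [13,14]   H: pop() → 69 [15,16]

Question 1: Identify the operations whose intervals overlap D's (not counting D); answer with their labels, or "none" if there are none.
Answer: C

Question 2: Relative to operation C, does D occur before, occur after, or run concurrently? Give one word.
Answer: concurrent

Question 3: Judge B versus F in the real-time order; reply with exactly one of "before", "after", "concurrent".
Answer: before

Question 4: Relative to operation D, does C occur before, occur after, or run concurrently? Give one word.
Answer: concurrent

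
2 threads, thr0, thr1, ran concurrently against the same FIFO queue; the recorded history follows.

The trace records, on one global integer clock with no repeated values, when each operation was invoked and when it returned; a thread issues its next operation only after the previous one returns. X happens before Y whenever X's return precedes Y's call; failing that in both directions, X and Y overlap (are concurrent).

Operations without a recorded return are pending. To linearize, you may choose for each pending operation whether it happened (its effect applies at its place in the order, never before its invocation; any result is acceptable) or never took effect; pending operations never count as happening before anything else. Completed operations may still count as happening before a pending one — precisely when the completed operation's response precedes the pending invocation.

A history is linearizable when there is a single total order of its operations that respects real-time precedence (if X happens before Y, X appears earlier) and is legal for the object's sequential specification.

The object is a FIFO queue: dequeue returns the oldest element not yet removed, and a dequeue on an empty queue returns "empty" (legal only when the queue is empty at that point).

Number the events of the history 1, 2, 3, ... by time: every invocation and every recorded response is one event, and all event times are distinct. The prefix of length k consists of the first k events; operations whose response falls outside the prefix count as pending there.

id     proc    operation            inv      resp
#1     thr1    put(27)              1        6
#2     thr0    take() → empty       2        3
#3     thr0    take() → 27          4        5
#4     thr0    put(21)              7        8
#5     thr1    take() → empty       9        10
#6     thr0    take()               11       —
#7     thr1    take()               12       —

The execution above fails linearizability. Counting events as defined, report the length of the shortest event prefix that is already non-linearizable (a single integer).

10

events 1..9 are linearizable, e.g. via #2, #1, #3, #4:
after step 1 (#2 take() → empty): queue <>
after step 2 (#1 put(27)): queue <27>
after step 3 (#3 take() → 27): queue <>
after step 4 (#4 put(21)): queue <21>
once event 10 joins (#5's response, time 10), exhaustive search finds no witness
e.g. #1, #2, #3, #4, #5: illegal at step 2, since #2 take() → empty cannot apply there
e.g. #2, #1, #3, #4, #5: illegal at step 5, since #5 take() → empty cannot apply there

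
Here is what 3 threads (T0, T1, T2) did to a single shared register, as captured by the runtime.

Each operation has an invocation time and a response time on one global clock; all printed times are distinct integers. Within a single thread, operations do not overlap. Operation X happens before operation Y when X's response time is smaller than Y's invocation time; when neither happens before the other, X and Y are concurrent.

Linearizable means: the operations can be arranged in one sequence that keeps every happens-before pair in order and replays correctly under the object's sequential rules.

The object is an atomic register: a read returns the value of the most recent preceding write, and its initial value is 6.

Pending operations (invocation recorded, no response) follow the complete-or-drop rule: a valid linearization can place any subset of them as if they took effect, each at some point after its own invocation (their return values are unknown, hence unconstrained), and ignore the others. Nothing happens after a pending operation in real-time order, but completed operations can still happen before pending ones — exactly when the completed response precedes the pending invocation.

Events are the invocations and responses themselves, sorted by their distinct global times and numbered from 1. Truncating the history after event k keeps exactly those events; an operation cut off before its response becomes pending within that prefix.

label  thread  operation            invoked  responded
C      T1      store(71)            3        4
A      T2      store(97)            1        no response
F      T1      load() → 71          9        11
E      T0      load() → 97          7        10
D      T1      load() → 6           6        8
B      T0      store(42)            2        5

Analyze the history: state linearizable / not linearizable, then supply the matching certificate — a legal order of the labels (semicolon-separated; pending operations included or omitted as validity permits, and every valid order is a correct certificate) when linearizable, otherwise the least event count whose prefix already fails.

already the first 8 events (up to D's response at time 8) admit no linearization; the first 7 still do
the 3 completed operations admit 2 real-time orders; each fails the register replay
no escape via the 2 pending operations (A, E): every completion choice fails
sample order B, C, D (pending dropped) stalls at step 3 — D load() → 6 has no legal effect
sample order C, B, D (pending dropped) stalls at step 3 — D load() → 6 has no legal effect

not linearizable — minimal violating prefix: 8 events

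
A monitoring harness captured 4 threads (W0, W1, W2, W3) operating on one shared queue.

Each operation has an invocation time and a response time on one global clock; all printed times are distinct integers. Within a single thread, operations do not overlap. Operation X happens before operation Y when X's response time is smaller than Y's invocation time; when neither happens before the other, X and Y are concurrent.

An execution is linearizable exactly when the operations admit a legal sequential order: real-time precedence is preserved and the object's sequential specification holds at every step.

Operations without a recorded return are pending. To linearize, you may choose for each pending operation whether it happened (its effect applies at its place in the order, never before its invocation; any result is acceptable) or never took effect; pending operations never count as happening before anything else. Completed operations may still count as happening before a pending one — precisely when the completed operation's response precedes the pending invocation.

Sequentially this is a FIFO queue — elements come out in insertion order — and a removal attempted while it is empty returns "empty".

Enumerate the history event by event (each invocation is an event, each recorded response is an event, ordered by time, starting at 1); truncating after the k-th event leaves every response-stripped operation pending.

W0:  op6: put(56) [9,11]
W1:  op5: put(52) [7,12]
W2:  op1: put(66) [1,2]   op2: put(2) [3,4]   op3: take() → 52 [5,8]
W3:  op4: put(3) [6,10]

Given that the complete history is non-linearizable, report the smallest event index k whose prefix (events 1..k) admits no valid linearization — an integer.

events 1..7 are linearizable; a witness order is op1, op2:
after step 1 (op1 put(66)): queue <66>
after step 2 (op2 put(2)): queue <66,2>
at event 8 (op3's time-8 response) nothing linearizes any more
no escape via the 2 pending operations (op4, op5): every completion choice fails
sample order op1, op2, op3 (pending dropped) stalls at step 3 — op3 take() → 52 has no legal effect

8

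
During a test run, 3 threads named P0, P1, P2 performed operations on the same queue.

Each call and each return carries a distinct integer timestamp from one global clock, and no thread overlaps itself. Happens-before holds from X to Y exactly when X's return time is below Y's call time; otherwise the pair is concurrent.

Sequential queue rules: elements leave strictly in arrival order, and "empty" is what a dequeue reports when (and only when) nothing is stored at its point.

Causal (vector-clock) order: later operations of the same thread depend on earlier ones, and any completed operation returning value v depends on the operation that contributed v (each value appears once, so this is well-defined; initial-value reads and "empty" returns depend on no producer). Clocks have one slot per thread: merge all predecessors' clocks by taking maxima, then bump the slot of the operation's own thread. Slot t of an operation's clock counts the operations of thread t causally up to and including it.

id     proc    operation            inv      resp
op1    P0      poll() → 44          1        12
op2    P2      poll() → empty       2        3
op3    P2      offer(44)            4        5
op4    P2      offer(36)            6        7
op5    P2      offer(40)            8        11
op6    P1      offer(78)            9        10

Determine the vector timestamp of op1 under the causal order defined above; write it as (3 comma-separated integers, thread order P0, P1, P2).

(1, 0, 2)

root op op2, invoked 2: fresh clock plus P2's own tick → (0, 0, 1)
root op op6, invoked 9: fresh clock plus P1's own tick → (0, 1, 0)
from VC(op2)=(0, 0, 1), op3 (invoked 4) maxes components and bumps P2 → (0, 0, 2)
from VC(op3)=(0, 0, 2), op4 (invoked 6) maxes components and bumps P2 → (0, 0, 3)
from VC(op3)=(0, 0, 2), op1 (invoked 1) maxes components and bumps P0 → (1, 0, 2)
from VC(op4)=(0, 0, 3), op5 (invoked 8) maxes components and bumps P2 → (0, 0, 4)
target: VC(op1) = (1, 0, 2)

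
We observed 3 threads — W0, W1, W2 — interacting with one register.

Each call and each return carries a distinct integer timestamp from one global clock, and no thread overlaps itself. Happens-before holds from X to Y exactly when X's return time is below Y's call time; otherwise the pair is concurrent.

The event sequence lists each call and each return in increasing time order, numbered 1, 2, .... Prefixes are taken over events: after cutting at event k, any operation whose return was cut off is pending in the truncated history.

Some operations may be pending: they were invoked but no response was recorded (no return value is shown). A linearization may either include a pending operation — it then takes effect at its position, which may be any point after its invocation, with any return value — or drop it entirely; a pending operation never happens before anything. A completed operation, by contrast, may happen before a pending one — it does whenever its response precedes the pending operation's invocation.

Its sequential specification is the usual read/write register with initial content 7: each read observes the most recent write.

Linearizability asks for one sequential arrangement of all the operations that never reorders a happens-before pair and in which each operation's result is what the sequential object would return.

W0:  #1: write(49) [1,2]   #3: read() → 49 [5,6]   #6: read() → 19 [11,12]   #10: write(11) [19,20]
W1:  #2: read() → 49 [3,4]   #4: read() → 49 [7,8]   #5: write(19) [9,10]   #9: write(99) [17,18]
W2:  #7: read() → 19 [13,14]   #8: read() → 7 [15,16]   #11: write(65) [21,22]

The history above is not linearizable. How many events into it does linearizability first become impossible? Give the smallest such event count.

events 1..15 are still linearizable — one witness is #1, #2, #3, #4, #5, #6, #7:
1. #1 write(49), leaving value 49
2. #2 read() → 49, leaving value 49
3. #3 read() → 49, leaving value 49
4. #4 read() → 49, leaving value 49
5. #5 write(19), leaving value 19
6. #6 read() → 19, leaving value 19
7. #7 read() → 19, leaving value 19
with event 16 included (#8 responding at time 16), all real-time-consistent orders fail
one such order, #1, #2, #3, #4, #5, #6, #7, #8, breaks at step 8 where #8 read() → 7 is illegal

16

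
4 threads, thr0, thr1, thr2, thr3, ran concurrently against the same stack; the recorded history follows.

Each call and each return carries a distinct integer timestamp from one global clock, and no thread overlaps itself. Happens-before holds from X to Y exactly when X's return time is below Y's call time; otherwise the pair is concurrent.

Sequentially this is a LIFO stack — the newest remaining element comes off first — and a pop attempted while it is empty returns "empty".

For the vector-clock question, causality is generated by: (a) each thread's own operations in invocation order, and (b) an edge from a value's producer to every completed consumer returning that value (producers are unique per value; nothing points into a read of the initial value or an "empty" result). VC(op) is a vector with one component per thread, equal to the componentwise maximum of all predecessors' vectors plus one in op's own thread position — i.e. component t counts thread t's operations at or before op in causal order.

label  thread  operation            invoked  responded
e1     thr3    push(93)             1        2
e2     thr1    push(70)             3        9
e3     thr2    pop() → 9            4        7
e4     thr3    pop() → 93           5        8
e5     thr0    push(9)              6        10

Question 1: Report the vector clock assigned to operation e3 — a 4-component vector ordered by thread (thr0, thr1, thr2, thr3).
VC(e1, invoked at 1): no causal predecessors; +1 on thr3 → (0, 0, 0, 1)
VC(e2, invoked at 3): no causal predecessors; +1 on thr1 → (0, 1, 0, 0)
VC(e5, invoked at 6): no causal predecessors; +1 on thr0 → (1, 0, 0, 0)
invoked at 5, e4 merges VC(e1)=(0, 0, 0, 1) and bumps thr3's slot → (0, 0, 0, 2)
invoked at 4, e3 merges VC(e5)=(1, 0, 0, 0) and bumps thr2's slot → (1, 0, 1, 0)
target: VC(e3) = (1, 0, 1, 0)

(1, 0, 1, 0)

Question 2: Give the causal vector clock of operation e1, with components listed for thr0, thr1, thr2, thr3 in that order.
e1, invoked 1, has no incoming edges; only thr3's bump applies → (0, 0, 0, 1)
e2, invoked 3, has no incoming edges; only thr1's bump applies → (0, 1, 0, 0)
e5, invoked 6, has no incoming edges; only thr0's bump applies → (1, 0, 0, 0)
e4, invoked 5, takes VC(e1)=(0, 0, 0, 1) under max, adds 1 for thr3 → (0, 0, 0, 2)
e3, invoked 4, takes VC(e5)=(1, 0, 0, 0) under max, adds 1 for thr2 → (1, 0, 1, 0)
target: VC(e1) = (0, 0, 0, 1)

(0, 0, 0, 1)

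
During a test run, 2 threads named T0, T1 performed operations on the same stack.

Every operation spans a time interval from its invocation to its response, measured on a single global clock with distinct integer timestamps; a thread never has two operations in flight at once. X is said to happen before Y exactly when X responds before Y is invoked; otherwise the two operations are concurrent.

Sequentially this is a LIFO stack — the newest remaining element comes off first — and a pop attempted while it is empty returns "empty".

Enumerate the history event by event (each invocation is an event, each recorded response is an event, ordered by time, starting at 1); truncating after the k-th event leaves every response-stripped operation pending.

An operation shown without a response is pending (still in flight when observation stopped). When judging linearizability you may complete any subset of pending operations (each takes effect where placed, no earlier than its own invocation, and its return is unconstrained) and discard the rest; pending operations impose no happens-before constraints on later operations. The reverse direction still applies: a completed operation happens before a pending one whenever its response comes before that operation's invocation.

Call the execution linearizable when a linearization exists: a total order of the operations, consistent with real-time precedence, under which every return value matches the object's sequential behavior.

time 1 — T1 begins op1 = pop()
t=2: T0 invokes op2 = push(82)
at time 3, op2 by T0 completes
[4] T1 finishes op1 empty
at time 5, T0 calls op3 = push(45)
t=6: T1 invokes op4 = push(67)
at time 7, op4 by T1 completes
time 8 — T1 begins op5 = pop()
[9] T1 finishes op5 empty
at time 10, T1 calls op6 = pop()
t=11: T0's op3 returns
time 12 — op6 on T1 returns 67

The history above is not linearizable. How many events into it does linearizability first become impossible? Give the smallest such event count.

9

events 1..8 are still linearizable — one witness is op1, op2, op3, op4:
after step 1 (op1 pop() → empty): stack <>
after step 2 (op2 push(82)): stack <82>
after step 3 (op3 push(45) (pending, included)): stack <82,45>
after step 4 (op4 push(67)): stack <82,45,67>
with event 9 included (op5 responding at time 9), all real-time-consistent orders fail
every completion of the 1 pending operation (op3) was checked; none linearizes
take op1, op2, op4, op5 (pending dropped): step 4 already fails, because op5 pop() → empty cannot occur there
take op2, op1, op4, op5 (pending dropped): step 2 already fails, because op1 pop() → empty cannot occur there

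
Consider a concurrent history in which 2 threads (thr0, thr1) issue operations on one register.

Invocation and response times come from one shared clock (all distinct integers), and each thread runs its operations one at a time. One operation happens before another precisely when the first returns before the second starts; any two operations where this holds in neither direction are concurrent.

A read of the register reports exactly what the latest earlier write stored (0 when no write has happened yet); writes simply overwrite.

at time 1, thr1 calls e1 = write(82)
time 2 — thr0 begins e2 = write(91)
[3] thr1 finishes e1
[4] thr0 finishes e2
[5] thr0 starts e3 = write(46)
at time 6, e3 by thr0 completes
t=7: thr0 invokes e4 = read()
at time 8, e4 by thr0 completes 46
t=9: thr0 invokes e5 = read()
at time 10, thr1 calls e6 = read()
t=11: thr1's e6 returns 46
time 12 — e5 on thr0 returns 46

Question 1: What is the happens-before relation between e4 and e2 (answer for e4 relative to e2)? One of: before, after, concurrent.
e4 spans [7,8], e2 spans [2,4]
resp(e2)=4 < inv(e4)=7

after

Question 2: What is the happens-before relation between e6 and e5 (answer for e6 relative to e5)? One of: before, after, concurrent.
e6 spans [10,11], e5 spans [9,12]
the intervals overlap in both directions

concurrent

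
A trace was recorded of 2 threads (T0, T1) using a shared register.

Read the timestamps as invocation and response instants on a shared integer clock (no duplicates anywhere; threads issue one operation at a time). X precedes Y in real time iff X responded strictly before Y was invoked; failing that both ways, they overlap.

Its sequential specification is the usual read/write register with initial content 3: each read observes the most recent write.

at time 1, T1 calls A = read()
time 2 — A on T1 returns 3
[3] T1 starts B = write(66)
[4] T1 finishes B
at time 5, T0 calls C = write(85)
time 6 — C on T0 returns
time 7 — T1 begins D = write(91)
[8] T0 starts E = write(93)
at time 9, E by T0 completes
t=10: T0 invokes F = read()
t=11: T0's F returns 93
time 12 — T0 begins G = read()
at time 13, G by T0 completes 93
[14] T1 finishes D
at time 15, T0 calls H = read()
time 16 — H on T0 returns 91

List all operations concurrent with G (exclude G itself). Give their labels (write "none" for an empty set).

D

overlap test against G [12,13]: concurrent iff the interval meets 12..13
A [1,2]: before
B [3,4]: before
C [5,6]: before
D [7,14]: concurrent
E [8,9]: before
F [10,11]: before
H [15,16]: after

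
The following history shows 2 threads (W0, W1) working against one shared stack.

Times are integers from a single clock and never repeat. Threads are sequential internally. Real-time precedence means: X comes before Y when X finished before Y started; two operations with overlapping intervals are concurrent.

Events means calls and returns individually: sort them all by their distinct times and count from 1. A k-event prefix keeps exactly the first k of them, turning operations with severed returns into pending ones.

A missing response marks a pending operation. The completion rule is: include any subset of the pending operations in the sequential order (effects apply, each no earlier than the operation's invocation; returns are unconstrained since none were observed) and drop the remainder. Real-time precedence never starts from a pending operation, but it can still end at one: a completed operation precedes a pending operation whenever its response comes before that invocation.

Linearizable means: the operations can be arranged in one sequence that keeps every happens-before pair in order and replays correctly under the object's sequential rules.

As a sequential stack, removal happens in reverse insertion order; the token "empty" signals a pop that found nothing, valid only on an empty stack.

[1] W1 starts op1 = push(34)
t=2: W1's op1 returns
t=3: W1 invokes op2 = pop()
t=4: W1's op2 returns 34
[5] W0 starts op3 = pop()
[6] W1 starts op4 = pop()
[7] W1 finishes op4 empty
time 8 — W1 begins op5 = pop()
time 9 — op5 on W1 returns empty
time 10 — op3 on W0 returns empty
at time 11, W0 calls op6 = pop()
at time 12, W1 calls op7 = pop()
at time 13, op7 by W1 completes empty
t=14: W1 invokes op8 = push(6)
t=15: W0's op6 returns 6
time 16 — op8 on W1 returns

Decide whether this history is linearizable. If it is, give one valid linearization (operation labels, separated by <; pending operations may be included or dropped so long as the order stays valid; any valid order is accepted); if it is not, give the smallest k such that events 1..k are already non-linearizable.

1. op1 push(34), leaving stack <34>
2. op2 pop() → 34, leaving stack <>
3. op3 pop() → empty, leaving stack <>
4. op4 pop() → empty, leaving stack <>
5. op5 pop() → empty, leaving stack <>
6. op7 pop() → empty, leaving stack <>
7. op8 push(6), leaving stack <6>
8. op6 pop() → 6, leaving stack <>

linearizable — witness: op1 < op2 < op3 < op4 < op5 < op7 < op8 < op6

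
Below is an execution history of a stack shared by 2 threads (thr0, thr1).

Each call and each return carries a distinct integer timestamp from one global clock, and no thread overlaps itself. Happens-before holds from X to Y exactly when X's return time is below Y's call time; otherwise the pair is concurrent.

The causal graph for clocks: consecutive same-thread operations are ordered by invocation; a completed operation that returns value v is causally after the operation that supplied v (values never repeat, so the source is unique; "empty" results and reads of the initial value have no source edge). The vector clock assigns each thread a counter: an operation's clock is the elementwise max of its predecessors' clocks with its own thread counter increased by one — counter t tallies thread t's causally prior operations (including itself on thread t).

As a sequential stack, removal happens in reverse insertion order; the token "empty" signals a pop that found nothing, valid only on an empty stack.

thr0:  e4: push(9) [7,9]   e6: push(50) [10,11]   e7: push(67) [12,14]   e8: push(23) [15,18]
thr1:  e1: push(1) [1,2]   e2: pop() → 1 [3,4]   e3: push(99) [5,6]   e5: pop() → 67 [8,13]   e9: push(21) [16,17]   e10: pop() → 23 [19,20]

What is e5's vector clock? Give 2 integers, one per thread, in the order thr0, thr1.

VC(e1, invoked at 1): no causal predecessors; +1 on thr1 → (0, 1)
VC(e4, invoked at 7): no causal predecessors; +1 on thr0 → (1, 0)
invoked at 3, e2 merges VC(e1)=(0, 1) and bumps thr1's slot → (0, 2)
invoked at 10, e6 merges VC(e4)=(1, 0) and bumps thr0's slot → (2, 0)
invoked at 5, e3 merges VC(e2)=(0, 2) and bumps thr1's slot → (0, 3)
invoked at 12, e7 merges VC(e6)=(2, 0) and bumps thr0's slot → (3, 0)
invoked at 15, e8 merges VC(e7)=(3, 0) and bumps thr0's slot → (4, 0)
invoked at 8, e5 merges VC(e3)=(0, 3), VC(e7)=(3, 0) and bumps thr1's slot → (3, 4)
invoked at 16, e9 merges VC(e5)=(3, 4) and bumps thr1's slot → (3, 5)
invoked at 19, e10 merges VC(e8)=(4, 0), VC(e9)=(3, 5) and bumps thr1's slot → (4, 6)
target: VC(e5) = (3, 4)

(3, 4)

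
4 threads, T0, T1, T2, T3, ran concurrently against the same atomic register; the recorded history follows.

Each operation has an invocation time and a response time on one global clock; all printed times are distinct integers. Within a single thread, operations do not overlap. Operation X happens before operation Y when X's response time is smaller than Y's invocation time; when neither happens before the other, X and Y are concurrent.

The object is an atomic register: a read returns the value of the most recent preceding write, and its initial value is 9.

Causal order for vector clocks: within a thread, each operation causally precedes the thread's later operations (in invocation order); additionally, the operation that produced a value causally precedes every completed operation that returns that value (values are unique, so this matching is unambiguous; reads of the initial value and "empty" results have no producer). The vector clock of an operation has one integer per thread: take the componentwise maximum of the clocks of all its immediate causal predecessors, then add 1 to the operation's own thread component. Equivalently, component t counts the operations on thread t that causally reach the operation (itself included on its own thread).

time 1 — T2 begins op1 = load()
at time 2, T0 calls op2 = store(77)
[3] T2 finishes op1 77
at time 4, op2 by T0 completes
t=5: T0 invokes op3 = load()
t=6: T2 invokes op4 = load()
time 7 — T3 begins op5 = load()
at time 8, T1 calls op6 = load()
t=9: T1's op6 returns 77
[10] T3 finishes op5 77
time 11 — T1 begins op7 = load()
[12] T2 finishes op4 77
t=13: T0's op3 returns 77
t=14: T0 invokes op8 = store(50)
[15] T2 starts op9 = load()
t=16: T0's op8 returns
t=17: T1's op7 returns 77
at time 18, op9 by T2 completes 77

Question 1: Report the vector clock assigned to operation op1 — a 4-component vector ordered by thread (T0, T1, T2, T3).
root op op2, invoked 2: fresh clock plus T0's own tick → (1, 0, 0, 0)
op5 (invocation 7): componentwise max over VC(op2)=(1, 0, 0, 0), +1 at T3, giving (1, 0, 0, 1)
op1 (invocation 1): componentwise max over VC(op2)=(1, 0, 0, 0), +1 at T2, giving (1, 0, 1, 0)
op6 (invocation 8): componentwise max over VC(op2)=(1, 0, 0, 0), +1 at T1, giving (1, 1, 0, 0)
op3 (invocation 5): componentwise max over VC(op2)=(1, 0, 0, 0), +1 at T0, giving (2, 0, 0, 0)
op4 (invocation 6): componentwise max over VC(op1)=(1, 0, 1, 0), VC(op2)=(1, 0, 0, 0), +1 at T2, giving (1, 0, 2, 0)
op7 (invocation 11): componentwise max over VC(op2)=(1, 0, 0, 0), VC(op6)=(1, 1, 0, 0), +1 at T1, giving (1, 2, 0, 0)
op8 (invocation 14): componentwise max over VC(op3)=(2, 0, 0, 0), +1 at T0, giving (3, 0, 0, 0)
op9 (invocation 15): componentwise max over VC(op2)=(1, 0, 0, 0), VC(op4)=(1, 0, 2, 0), +1 at T2, giving (1, 0, 3, 0)
target: VC(op1) = (1, 0, 1, 0)

(1, 0, 1, 0)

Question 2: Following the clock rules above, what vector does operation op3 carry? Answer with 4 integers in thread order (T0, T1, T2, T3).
invoked at 2, op2 has no predecessors; its own T0 bump gives (1, 0, 0, 0)
from VC(op2)=(1, 0, 0, 0), op5 (invoked 7) maxes components and bumps T3 → (1, 0, 0, 1)
from VC(op2)=(1, 0, 0, 0), op1 (invoked 1) maxes components and bumps T2 → (1, 0, 1, 0)
from VC(op2)=(1, 0, 0, 0), op6 (invoked 8) maxes components and bumps T1 → (1, 1, 0, 0)
from VC(op2)=(1, 0, 0, 0), op3 (invoked 5) maxes components and bumps T0 → (2, 0, 0, 0)
from VC(op1)=(1, 0, 1, 0), VC(op2)=(1, 0, 0, 0), op4 (invoked 6) maxes components and bumps T2 → (1, 0, 2, 0)
from VC(op2)=(1, 0, 0, 0), VC(op6)=(1, 1, 0, 0), op7 (invoked 11) maxes components and bumps T1 → (1, 2, 0, 0)
from VC(op3)=(2, 0, 0, 0), op8 (invoked 14) maxes components and bumps T0 → (3, 0, 0, 0)
from VC(op2)=(1, 0, 0, 0), VC(op4)=(1, 0, 2, 0), op9 (invoked 15) maxes components and bumps T2 → (1, 0, 3, 0)
target: VC(op3) = (2, 0, 0, 0)

(2, 0, 0, 0)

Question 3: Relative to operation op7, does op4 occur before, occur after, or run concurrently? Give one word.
op4 spans [6,12], op7 spans [11,17]
the intervals overlap in both directions

concurrent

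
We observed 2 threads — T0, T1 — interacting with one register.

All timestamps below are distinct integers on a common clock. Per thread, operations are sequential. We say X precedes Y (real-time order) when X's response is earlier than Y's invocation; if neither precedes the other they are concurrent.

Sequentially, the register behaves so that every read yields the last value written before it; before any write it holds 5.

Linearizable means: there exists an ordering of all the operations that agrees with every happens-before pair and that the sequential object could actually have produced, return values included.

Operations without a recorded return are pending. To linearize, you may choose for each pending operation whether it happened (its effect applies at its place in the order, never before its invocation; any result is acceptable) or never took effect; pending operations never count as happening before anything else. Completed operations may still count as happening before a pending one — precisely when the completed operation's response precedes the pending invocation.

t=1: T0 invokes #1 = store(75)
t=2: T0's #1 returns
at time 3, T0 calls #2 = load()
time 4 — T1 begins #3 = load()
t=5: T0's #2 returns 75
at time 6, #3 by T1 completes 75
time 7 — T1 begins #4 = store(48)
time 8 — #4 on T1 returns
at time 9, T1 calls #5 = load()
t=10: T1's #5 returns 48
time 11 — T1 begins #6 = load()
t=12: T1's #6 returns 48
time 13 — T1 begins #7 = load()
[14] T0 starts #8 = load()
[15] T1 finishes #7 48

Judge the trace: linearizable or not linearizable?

linearizable

one valid linearization: #1, #2, #3, #4, #5, #6, #7
after step 1 (#1 store(75)): value 75
after step 2 (#2 load() → 75): value 75
after step 3 (#3 load() → 75): value 75
after step 4 (#4 store(48)): value 48
after step 5 (#5 load() → 48): value 48
after step 6 (#6 load() → 48): value 48
after step 7 (#7 load() → 48): value 48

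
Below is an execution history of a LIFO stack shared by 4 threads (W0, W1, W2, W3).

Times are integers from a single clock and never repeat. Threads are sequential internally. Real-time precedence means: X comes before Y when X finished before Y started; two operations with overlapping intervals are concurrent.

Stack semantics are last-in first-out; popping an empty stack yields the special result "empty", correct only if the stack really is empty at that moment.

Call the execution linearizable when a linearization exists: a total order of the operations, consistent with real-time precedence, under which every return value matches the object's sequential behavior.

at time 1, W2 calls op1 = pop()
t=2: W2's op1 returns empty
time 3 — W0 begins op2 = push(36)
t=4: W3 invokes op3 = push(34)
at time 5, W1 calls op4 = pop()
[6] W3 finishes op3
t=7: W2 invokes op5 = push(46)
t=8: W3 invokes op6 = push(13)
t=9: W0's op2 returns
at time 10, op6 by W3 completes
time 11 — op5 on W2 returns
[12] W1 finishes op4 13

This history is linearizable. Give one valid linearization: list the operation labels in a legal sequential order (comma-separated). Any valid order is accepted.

step 1: op1 pop() → empty — stack <>
step 2: op2 push(36) — stack <36>
step 3: op3 push(34) — stack <36,34>
step 4: op5 push(46) — stack <36,34,46>
step 5: op6 push(13) — stack <36,34,46,13>
step 6: op4 pop() → 13 — stack <36,34,46>

op1, op2, op3, op5, op6, op4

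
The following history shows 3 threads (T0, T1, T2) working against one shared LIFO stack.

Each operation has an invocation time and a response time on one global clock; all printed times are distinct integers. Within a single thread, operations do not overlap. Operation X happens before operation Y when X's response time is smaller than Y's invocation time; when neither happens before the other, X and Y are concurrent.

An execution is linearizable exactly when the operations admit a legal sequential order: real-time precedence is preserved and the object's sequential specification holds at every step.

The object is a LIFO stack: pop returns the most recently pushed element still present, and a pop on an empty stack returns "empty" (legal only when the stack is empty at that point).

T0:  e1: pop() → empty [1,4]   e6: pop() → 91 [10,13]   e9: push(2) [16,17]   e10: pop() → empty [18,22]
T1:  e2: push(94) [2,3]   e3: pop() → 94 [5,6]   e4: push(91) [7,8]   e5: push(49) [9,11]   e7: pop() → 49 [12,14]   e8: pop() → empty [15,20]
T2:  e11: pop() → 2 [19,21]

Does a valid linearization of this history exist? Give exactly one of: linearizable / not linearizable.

linearizable

one valid linearization: e1, e2, e3, e4, e5, e7, e6, e8, e9, e11, e10
1. e1 pop() → empty, leaving stack <>
2. e2 push(94), leaving stack <94>
3. e3 pop() → 94, leaving stack <>
4. e4 push(91), leaving stack <91>
5. e5 push(49), leaving stack <91,49>
6. e7 pop() → 49, leaving stack <91>
7. e6 pop() → 91, leaving stack <>
8. e8 pop() → empty, leaving stack <>
9. e9 push(2), leaving stack <2>
10. e11 pop() → 2, leaving stack <>
11. e10 pop() → empty, leaving stack <>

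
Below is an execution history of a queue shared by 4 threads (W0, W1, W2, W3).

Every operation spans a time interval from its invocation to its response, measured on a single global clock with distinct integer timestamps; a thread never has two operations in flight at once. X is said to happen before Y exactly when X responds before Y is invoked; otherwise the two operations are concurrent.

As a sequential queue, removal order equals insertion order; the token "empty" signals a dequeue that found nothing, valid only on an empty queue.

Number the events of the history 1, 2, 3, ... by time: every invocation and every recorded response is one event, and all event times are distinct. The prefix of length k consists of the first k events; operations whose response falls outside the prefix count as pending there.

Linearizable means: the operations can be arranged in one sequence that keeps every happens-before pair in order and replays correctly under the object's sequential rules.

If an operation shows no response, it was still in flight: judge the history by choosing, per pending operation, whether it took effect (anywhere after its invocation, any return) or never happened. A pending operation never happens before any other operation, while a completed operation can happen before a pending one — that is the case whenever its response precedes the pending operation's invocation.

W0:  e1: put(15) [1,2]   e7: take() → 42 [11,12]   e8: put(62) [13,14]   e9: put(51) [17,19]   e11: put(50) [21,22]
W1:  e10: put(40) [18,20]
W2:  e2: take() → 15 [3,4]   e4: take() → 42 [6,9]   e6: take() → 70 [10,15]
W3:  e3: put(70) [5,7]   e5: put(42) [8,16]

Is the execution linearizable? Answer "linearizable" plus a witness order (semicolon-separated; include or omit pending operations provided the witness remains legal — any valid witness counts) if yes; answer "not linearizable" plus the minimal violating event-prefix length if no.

events 1..8 are fine; event 9 — the response of e4 at time 9 — makes the prefix non-linearizable
all 2 real-time-respecting orders fail — 4 completed queue operations, no legal replay
including or dropping the 1 pending operation (e5) in any combination fails
sample order e1, e2, e3, e4 (pending dropped) stalls at step 4 — e4 take() → 42 has no legal effect
sample order e1, e2, e4, e3 (pending dropped) stalls at step 3 — e4 take() → 42 has no legal effect

not linearizable — minimal violating prefix: 9 events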